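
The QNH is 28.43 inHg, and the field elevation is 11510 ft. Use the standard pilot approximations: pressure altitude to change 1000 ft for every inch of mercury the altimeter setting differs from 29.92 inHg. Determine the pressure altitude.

Pressure correction = (29.92 − 28.43) × 1000 = +1490 ft.
Pressure altitude = 11510 + (+1490) = 13000 ft.

13000 ft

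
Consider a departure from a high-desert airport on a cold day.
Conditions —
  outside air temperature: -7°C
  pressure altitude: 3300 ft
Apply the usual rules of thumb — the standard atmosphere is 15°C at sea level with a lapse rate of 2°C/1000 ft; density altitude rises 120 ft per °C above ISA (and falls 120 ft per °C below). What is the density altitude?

1452 ft

ISA temperature at 3300 ft = 15 − 2 × (3300/1000) = 8.4°C.
ISA deviation = -7 − 8.4 = -15.4°C.
Density altitude = 3300 + 120 × (-15.4) = 3300 + (-1848) = 1452 ft.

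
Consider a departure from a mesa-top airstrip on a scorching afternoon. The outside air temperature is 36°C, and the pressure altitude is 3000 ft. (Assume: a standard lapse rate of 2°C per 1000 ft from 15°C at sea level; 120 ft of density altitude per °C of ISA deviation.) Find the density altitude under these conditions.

ISA temperature at 3000 ft = 15 − 2 × (3000/1000) = 9°C.
ISA deviation = 36 − 9 = +27°C.
Density altitude = 3000 + 120 × (27) = 3000 + (+3240) = 6240 ft.

6240 ft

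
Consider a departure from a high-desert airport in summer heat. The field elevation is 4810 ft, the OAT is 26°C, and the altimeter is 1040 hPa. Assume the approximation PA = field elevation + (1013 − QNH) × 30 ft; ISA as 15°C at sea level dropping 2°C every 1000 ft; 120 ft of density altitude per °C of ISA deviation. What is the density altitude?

6280 ft

Pressure altitude = 4810 + (1013 − 1040) × 30 = 4810 + (-810) = 4000 ft.
ISA temperature at 4000 ft = 15 − 2 × (4000/1000) = 7°C.
ISA deviation = 26 − 7 = +19°C.
Density altitude = 4000 + 120 × (19) = 6280 ft.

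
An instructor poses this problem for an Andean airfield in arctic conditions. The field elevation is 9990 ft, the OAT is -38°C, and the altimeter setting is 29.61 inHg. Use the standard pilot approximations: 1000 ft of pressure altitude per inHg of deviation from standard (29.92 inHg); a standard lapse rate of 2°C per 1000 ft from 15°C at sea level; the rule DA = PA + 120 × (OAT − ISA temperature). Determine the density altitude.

Pressure altitude = 9990 + (29.92 − 29.61) × 1000 = 9990 + (+310) = 10300 ft.
ISA temperature at 10300 ft = 15 − 2 × (10300/1000) = -5.6°C.
ISA deviation = -38 − (-5.6) = -32.4°C.
Density altitude = 10300 + 120 × (-32.4) = 6412 ft.

6412 ft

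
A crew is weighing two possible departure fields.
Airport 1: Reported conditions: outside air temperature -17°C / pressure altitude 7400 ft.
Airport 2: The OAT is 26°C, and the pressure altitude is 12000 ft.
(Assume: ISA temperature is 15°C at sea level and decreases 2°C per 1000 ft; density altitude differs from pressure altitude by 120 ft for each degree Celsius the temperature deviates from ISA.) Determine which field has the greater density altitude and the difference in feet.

Airport 1: ISA temp = 0.2°C, deviation -17.2°C, DA = 7400 + 120 × (-17.2) = 5336 ft.
Airport 2: ISA temp = -9°C, deviation +35°C, DA = 12000 + 120 × 35 = 16200 ft.
Airport 2 is higher by 16200 − 5336 = 10864 ft.

Airport 2 by 10864 ft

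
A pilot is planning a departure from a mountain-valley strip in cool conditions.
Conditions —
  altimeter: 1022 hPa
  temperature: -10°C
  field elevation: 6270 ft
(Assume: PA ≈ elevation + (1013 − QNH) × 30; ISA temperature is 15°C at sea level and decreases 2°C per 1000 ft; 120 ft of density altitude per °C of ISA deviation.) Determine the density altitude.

Pressure altitude = 6270 + (1013 − 1022) × 30 = 6270 + (-270) = 6000 ft.
ISA temperature at 6000 ft = 15 − 2 × (6000/1000) = 3°C.
ISA deviation = -10 − 3 = -13°C.
Density altitude = 6000 + 120 × (-13) = 4440 ft.

4440 ft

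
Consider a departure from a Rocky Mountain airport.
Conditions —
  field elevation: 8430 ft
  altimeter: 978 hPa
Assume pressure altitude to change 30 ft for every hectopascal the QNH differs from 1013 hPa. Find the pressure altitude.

9480 ft

Pressure correction = (1013 − 978) × 30 = +1050 ft.
Pressure altitude = 8430 + (+1050) = 9480 ft.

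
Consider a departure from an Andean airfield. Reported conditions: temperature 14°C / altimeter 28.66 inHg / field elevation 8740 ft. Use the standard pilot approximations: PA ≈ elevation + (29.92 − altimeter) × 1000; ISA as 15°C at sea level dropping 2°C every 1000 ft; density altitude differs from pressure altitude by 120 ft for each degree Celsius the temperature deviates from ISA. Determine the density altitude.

12280 ft

Pressure altitude = 8740 + (29.92 − 28.66) × 1000 = 8740 + (+1260) = 10000 ft.
ISA temperature at 10000 ft = 15 − 2 × (10000/1000) = -5°C.
ISA deviation = 14 − (-5) = +19°C.
Density altitude = 10000 + 120 × (19) = 12280 ft.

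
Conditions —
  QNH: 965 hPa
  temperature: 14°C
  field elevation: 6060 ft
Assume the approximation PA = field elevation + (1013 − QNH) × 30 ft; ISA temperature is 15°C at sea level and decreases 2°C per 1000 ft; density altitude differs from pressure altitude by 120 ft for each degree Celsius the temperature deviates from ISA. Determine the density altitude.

9180 ft

Pressure altitude = 6060 + (1013 − 965) × 30 = 6060 + (+1440) = 7500 ft.
ISA temperature at 7500 ft = 15 − 2 × (7500/1000) = 0°C.
ISA deviation = 14 − 0 = +14°C.
Density altitude = 7500 + 120 × (14) = 9180 ft.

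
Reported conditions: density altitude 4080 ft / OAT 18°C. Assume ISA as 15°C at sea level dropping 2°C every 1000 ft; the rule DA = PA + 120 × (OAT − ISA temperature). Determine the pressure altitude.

DA = PA + 120 × (OAT − (15 − 2·PA/1000)) = PA + 120·OAT − 1800 + 0.24·PA = 1.24·PA + 120·OAT − 1800.
So 1.24·PA = 4080 − 120 × 18 + 1800 = 3720.
PA = 3720 / 1.24 = 3000 ft.

3000 ft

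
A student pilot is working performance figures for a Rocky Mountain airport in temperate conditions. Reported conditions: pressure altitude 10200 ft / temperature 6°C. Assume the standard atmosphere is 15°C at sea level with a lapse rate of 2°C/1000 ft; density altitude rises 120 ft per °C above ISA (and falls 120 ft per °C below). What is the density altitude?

ISA temperature at 10200 ft = 15 − 2 × (10200/1000) = -5.4°C.
ISA deviation = 6 − (-5.4) = +11.4°C.
Density altitude = 10200 + 120 × (11.4) = 10200 + (+1368) = 11568 ft.

11568 ft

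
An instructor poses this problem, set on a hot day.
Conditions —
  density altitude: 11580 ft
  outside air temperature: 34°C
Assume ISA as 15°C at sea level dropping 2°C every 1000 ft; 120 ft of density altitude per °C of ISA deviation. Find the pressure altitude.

7500 ft

DA = PA + 120 × (OAT − (15 − 2·PA/1000)) = PA + 120·OAT − 1800 + 0.24·PA = 1.24·PA + 120·OAT − 1800.
So 1.24·PA = 11580 − 120 × 34 + 1800 = 9300.
PA = 9300 / 1.24 = 7500 ft.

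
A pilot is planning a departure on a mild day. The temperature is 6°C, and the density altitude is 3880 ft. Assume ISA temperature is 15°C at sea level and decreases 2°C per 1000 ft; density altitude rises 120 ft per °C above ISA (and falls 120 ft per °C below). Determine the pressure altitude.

DA = PA + 120 × (OAT − (15 − 2·PA/1000)) = PA + 120·OAT − 1800 + 0.24·PA = 1.24·PA + 120·OAT − 1800.
So 1.24·PA = 3880 − 120 × 6 + 1800 = 4960.
PA = 4960 / 1.24 = 4000 ft.

4000 ft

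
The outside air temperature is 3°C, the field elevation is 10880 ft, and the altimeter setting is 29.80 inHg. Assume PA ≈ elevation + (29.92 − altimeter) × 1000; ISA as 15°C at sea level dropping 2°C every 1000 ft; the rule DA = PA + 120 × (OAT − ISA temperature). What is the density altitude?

12200 ft

Pressure altitude = 10880 + (29.92 − 29.80) × 1000 = 10880 + (+120) = 11000 ft.
ISA temperature at 11000 ft = 15 − 2 × (11000/1000) = -7°C.
ISA deviation = 3 − (-7) = +10°C.
Density altitude = 11000 + 120 × (10) = 12200 ft.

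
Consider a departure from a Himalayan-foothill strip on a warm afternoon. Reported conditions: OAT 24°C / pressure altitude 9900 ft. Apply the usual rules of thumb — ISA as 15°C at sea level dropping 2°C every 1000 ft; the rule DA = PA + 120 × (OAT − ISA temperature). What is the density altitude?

ISA temperature at 9900 ft = 15 − 2 × (9900/1000) = -4.8°C.
ISA deviation = 24 − (-4.8) = +28.8°C.
Density altitude = 9900 + 120 × (28.8) = 9900 + (+3456) = 13356 ft.

13356 ft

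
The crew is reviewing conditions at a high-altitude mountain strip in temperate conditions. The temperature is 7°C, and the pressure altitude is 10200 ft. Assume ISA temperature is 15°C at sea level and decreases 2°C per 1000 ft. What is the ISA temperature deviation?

ISA+12.4°C

ISA temperature at 10200 ft = 15 − 2 × (10200/1000) = -5.4°C.
Deviation = OAT − ISA = 7 − (-5.4) = +12.4°C.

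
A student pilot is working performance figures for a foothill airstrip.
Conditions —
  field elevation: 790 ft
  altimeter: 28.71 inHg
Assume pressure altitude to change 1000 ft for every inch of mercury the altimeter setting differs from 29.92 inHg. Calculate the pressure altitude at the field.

2000 ft

Pressure correction = (29.92 − 28.71) × 1000 = +1210 ft.
Pressure altitude = 790 + (+1210) = 2000 ft.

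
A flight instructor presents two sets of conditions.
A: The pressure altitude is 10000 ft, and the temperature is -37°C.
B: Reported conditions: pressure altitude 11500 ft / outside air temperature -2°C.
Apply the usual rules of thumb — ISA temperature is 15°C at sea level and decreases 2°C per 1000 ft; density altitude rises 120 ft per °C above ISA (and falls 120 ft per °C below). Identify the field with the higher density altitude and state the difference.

B by 6060 ft

A: ISA temp = -5°C, deviation -32°C, DA = 10000 + 120 × (-32) = 6160 ft.
B: ISA temp = -8°C, deviation +6°C, DA = 11500 + 120 × 6 = 12220 ft.
B is higher by 12220 − 6160 = 6060 ft.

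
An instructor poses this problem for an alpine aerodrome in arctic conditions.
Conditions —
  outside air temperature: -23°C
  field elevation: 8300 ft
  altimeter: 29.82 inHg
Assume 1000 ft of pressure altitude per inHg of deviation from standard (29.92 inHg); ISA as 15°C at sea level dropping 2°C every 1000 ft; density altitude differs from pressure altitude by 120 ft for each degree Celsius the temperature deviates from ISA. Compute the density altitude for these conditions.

Pressure altitude = 8300 + (29.92 − 29.82) × 1000 = 8300 + (+100) = 8400 ft.
ISA temperature at 8400 ft = 15 − 2 × (8400/1000) = -1.8°C.
ISA deviation = -23 − (-1.8) = -21.2°C.
Density altitude = 8400 + 120 × (-21.2) = 5856 ft.

5856 ft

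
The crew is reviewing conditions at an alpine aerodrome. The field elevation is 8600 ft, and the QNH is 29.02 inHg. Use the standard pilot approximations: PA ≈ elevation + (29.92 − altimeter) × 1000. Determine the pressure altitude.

Pressure correction = (29.92 − 29.02) × 1000 = +900 ft.
Pressure altitude = 8600 + (+900) = 9500 ft.

9500 ft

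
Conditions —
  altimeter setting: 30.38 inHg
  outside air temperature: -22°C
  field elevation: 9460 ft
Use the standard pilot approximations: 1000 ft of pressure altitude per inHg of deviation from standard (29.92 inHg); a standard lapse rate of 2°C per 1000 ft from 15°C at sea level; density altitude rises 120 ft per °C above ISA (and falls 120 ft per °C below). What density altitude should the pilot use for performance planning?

6720 ft

Pressure altitude = 9460 + (29.92 − 30.38) × 1000 = 9460 + (-460) = 9000 ft.
ISA temperature at 9000 ft = 15 − 2 × (9000/1000) = -3°C.
ISA deviation = -22 − (-3) = -19°C.
Density altitude = 9000 + 120 × (-19) = 6720 ft.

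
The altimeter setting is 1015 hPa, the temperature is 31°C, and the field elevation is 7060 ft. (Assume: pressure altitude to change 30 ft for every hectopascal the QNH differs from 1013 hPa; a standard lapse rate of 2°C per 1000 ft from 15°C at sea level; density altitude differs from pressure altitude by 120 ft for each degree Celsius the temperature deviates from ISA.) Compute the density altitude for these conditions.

10600 ft

Pressure altitude = 7060 + (1013 − 1015) × 30 = 7060 + (-60) = 7000 ft.
ISA temperature at 7000 ft = 15 − 2 × (7000/1000) = 1°C.
ISA deviation = 31 − 1 = +30°C.
Density altitude = 7000 + 120 × (30) = 10600 ft.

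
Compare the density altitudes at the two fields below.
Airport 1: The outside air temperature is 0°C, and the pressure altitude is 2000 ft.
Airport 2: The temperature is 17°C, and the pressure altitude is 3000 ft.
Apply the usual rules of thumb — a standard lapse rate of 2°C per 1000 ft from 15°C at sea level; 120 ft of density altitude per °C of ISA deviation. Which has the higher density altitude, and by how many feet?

Airport 1: ISA temp = 11°C, deviation -11°C, DA = 2000 + 120 × (-11) = 680 ft.
Airport 2: ISA temp = 9°C, deviation +8°C, DA = 3000 + 120 × 8 = 3960 ft.
Airport 2 is higher by 3960 − 680 = 3280 ft.

Airport 2 by 3280 ft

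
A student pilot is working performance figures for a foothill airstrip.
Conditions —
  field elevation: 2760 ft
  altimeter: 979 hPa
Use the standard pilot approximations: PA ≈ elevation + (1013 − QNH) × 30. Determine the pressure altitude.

Pressure correction = (1013 − 979) × 30 = +1020 ft.
Pressure altitude = 2760 + (+1020) = 3780 ft.

3780 ft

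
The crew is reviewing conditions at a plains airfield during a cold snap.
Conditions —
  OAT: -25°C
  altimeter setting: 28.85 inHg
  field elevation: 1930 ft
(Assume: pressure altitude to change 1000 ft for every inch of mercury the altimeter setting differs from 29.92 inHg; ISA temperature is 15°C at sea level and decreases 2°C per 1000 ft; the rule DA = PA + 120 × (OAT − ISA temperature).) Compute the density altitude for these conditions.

-1080 ft

Pressure altitude = 1930 + (29.92 − 28.85) × 1000 = 1930 + (+1070) = 3000 ft.
ISA temperature at 3000 ft = 15 − 2 × (3000/1000) = 9°C.
ISA deviation = -25 − 9 = -34°C.
Density altitude = 3000 + 120 × (-34) = -1080 ft.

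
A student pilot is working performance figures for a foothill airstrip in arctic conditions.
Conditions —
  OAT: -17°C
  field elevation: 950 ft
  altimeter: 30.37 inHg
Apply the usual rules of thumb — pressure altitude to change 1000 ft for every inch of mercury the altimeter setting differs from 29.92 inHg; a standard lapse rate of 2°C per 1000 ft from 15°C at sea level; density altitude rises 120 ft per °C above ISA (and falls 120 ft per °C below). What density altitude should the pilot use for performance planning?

Pressure altitude = 950 + (29.92 − 30.37) × 1000 = 950 + (-450) = 500 ft.
ISA temperature at 500 ft = 15 − 2 × (500/1000) = 14°C.
ISA deviation = -17 − 14 = -31°C.
Density altitude = 500 + 120 × (-31) = -3220 ft.

-3220 ft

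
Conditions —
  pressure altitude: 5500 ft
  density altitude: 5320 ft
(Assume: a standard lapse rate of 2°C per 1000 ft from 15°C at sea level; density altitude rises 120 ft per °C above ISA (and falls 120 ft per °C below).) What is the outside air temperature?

Density altitude − pressure altitude = 5320 − 5500 = -180 ft.
At 120 ft/°C that is an ISA deviation of -180/120 = -1.5°C.
ISA temperature at 5500 ft = 15 − 2 × (5500/1000) = 4°C.
OAT = ISA + deviation = 4 + (-1.5) = 2.5°C.

2.5°C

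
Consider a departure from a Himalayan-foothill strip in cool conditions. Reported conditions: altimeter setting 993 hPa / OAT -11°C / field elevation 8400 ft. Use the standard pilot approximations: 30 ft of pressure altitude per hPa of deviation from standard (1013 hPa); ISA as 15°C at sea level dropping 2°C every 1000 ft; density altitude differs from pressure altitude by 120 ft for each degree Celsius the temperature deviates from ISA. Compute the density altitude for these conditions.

8040 ft

Pressure altitude = 8400 + (1013 − 993) × 30 = 8400 + (+600) = 9000 ft.
ISA temperature at 9000 ft = 15 − 2 × (9000/1000) = -3°C.
ISA deviation = -11 − (-3) = -8°C.
Density altitude = 9000 + 120 × (-8) = 8040 ft.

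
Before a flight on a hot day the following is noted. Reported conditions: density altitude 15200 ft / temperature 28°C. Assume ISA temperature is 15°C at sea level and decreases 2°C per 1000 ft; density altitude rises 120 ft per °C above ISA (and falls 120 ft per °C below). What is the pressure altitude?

DA = PA + 120 × (OAT − (15 − 2·PA/1000)) = PA + 120·OAT − 1800 + 0.24·PA = 1.24·PA + 120·OAT − 1800.
So 1.24·PA = 15200 − 120 × 28 + 1800 = 13640.
PA = 13640 / 1.24 = 11000 ft.

11000 ft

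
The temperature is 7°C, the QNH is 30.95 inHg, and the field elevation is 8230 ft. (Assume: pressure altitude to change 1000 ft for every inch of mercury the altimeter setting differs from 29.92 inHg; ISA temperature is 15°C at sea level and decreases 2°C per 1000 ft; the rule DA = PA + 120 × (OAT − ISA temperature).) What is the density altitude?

7968 ft

Pressure altitude = 8230 + (29.92 − 30.95) × 1000 = 8230 + (-1030) = 7200 ft.
ISA temperature at 7200 ft = 15 − 2 × (7200/1000) = 0.6°C.
ISA deviation = 7 − 0.6 = +6.4°C.
Density altitude = 7200 + 120 × (6.4) = 7968 ft.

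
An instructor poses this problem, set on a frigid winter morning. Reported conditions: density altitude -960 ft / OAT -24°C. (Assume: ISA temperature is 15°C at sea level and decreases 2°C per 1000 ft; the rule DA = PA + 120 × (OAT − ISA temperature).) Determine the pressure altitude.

DA = PA + 120 × (OAT − (15 − 2·PA/1000)) = PA + 120·OAT − 1800 + 0.24·PA = 1.24·PA + 120·OAT − 1800.
So 1.24·PA = -960 − 120 × (-24) + 1800 = 3720.
PA = 3720 / 1.24 = 3000 ft.

3000 ft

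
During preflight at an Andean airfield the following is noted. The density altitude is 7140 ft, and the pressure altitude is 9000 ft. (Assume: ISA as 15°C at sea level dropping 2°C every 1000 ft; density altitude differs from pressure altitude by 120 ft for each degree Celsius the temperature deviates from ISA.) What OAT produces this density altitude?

Density altitude − pressure altitude = 7140 − 9000 = -1860 ft.
At 120 ft/°C that is an ISA deviation of -1860/120 = -15.5°C.
ISA temperature at 9000 ft = 15 − 2 × (9000/1000) = -3°C.
OAT = ISA + deviation = -3 + (-15.5) = -18.5°C.

-18.5°C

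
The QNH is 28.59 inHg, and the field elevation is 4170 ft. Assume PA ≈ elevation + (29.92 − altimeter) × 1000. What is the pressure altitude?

5500 ft

Pressure correction = (29.92 − 28.59) × 1000 = +1330 ft.
Pressure altitude = 4170 + (+1330) = 5500 ft.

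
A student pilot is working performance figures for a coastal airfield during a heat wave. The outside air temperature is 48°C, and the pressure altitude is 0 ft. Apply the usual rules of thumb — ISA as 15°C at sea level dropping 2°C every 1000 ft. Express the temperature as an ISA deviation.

ISA temperature at 0 ft = 15 − 2 × (0/1000) = 15°C.
Deviation = OAT − ISA = 48 − 15 = +33°C.

ISA+33°C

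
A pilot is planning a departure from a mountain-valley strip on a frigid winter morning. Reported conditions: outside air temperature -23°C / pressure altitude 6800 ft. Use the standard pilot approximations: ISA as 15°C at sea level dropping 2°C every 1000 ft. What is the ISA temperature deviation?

ISA temperature at 6800 ft = 15 − 2 × (6800/1000) = 1.4°C.
Deviation = OAT − ISA = -23 − 1.4 = -24.4°C.

ISA-24.4°C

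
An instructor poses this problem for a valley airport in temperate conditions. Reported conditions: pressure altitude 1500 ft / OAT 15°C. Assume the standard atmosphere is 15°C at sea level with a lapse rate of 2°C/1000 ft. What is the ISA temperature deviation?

ISA+3°C

ISA temperature at 1500 ft = 15 − 2 × (1500/1000) = 12°C.
Deviation = OAT − ISA = 15 − 12 = +3°C.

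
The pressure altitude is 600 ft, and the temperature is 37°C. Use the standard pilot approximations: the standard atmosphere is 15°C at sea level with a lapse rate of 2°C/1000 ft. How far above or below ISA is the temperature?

ISA temperature at 600 ft = 15 − 2 × (600/1000) = 13.8°C.
Deviation = OAT − ISA = 37 − 13.8 = +23.2°C.

ISA+23.2°C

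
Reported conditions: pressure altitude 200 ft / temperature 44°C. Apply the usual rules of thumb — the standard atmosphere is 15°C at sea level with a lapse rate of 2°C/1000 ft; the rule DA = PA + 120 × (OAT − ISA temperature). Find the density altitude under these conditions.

ISA temperature at 200 ft = 15 − 2 × (200/1000) = 14.6°C.
ISA deviation = 44 − 14.6 = +29.4°C.
Density altitude = 200 + 120 × (29.4) = 200 + (+3528) = 3728 ft.

3728 ft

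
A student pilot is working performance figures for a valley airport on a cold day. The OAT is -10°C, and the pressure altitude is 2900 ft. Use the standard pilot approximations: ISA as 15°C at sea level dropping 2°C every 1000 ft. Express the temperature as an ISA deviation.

ISA-19.2°C

ISA temperature at 2900 ft = 15 − 2 × (2900/1000) = 9.2°C.
Deviation = OAT − ISA = -10 − 9.2 = -19.2°C.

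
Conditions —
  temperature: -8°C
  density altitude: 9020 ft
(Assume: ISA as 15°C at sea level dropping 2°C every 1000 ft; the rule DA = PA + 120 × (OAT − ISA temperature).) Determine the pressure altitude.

DA = PA + 120 × (OAT − (15 − 2·PA/1000)) = PA + 120·OAT − 1800 + 0.24·PA = 1.24·PA + 120·OAT − 1800.
So 1.24·PA = 9020 − 120 × (-8) + 1800 = 11780.
PA = 11780 / 1.24 = 9500 ft.

9500 ft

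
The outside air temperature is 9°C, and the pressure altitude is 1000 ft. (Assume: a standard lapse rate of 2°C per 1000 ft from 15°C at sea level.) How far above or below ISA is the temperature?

ISA temperature at 1000 ft = 15 − 2 × (1000/1000) = 13°C.
Deviation = OAT − ISA = 9 − 13 = -4°C.

ISA-4°C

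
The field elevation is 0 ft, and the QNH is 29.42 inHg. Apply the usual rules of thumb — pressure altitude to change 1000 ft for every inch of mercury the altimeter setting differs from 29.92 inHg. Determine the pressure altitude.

500 ft

Pressure correction = (29.92 − 29.42) × 1000 = +500 ft.
Pressure altitude = 0 + (+500) = 500 ft.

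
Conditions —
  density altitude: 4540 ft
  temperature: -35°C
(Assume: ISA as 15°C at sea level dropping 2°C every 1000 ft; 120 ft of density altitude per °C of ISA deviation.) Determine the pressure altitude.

8500 ft

DA = PA + 120 × (OAT − (15 − 2·PA/1000)) = PA + 120·OAT − 1800 + 0.24·PA = 1.24·PA + 120·OAT − 1800.
So 1.24·PA = 4540 − 120 × (-35) + 1800 = 10540.
PA = 10540 / 1.24 = 8500 ft.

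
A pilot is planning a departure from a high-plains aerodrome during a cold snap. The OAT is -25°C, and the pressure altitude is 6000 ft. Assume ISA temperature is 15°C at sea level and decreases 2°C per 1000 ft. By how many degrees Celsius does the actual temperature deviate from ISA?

ISA-28°C

ISA temperature at 6000 ft = 15 − 2 × (6000/1000) = 3°C.
Deviation = OAT − ISA = -25 − 3 = -28°C.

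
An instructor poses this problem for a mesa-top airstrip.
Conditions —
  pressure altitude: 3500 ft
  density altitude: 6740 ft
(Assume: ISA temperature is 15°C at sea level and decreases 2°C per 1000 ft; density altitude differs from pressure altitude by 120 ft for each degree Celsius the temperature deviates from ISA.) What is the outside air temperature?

35°C

Density altitude − pressure altitude = 6740 − 3500 = +3240 ft.
At 120 ft/°C that is an ISA deviation of 3240/120 = +27°C.
ISA temperature at 3500 ft = 15 − 2 × (3500/1000) = 8°C.
OAT = ISA + deviation = 8 + (+27) = 35°C.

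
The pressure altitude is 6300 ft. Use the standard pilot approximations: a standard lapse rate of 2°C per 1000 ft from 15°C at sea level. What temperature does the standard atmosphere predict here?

2.4°C

ISA temperature = 15 − 2 × (6300/1000) = 15 − 12.6 = 2.4°C.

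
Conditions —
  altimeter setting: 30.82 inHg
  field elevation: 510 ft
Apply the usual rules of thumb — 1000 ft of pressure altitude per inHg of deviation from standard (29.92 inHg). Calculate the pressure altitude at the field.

Pressure correction = (29.92 − 30.82) × 1000 = -900 ft.
Pressure altitude = 510 + (-900) = -390 ft.

-390 ft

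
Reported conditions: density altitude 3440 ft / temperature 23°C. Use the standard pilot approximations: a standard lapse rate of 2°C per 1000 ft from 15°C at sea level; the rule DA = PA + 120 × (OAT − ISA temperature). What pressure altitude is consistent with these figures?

2000 ft

DA = PA + 120 × (OAT − (15 − 2·PA/1000)) = PA + 120·OAT − 1800 + 0.24·PA = 1.24·PA + 120·OAT − 1800.
So 1.24·PA = 3440 − 120 × 23 + 1800 = 2480.
PA = 2480 / 1.24 = 2000 ft.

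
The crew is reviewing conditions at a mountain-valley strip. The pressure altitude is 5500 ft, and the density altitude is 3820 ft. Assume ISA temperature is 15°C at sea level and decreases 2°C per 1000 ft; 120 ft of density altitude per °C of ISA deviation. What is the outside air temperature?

Density altitude − pressure altitude = 3820 − 5500 = -1680 ft.
At 120 ft/°C that is an ISA deviation of -1680/120 = -14°C.
ISA temperature at 5500 ft = 15 − 2 × (5500/1000) = 4°C.
OAT = ISA + deviation = 4 + (-14) = -10°C.

-10°C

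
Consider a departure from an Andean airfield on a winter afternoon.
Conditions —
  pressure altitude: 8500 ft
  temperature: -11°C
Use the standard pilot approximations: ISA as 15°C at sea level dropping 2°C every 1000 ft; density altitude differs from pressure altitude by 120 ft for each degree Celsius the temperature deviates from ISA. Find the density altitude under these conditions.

ISA temperature at 8500 ft = 15 − 2 × (8500/1000) = -2°C.
ISA deviation = -11 − (-2) = -9°C.
Density altitude = 8500 + 120 × (-9) = 8500 + (-1080) = 7420 ft.

7420 ft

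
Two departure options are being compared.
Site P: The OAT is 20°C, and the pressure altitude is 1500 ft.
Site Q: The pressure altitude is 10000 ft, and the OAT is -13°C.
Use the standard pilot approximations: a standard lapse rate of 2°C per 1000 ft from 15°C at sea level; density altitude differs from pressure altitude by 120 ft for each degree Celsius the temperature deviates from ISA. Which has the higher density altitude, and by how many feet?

Site Q by 6580 ft

Site P: ISA temp = 12°C, deviation +8°C, DA = 1500 + 120 × 8 = 2460 ft.
Site Q: ISA temp = -5°C, deviation -8°C, DA = 10000 + 120 × (-8) = 9040 ft.
Site Q is higher by 9040 − 2460 = 6580 ft.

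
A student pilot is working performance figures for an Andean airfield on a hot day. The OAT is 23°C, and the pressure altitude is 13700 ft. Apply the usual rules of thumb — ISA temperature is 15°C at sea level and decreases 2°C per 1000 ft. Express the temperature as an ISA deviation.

ISA+35.4°C

ISA temperature at 13700 ft = 15 − 2 × (13700/1000) = -12.4°C.
Deviation = OAT − ISA = 23 − (-12.4) = +35.4°C.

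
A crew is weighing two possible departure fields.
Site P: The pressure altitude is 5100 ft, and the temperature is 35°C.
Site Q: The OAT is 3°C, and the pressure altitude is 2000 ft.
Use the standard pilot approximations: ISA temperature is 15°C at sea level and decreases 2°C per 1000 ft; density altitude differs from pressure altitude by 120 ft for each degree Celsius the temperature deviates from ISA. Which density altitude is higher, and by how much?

Site P by 7684 ft

Site P: ISA temp = 4.8°C, deviation +30.2°C, DA = 5100 + 120 × 30.2 = 8724 ft.
Site Q: ISA temp = 11°C, deviation -8°C, DA = 2000 + 120 × (-8) = 1040 ft.
Site P is higher by 8724 − 1040 = 7684 ft.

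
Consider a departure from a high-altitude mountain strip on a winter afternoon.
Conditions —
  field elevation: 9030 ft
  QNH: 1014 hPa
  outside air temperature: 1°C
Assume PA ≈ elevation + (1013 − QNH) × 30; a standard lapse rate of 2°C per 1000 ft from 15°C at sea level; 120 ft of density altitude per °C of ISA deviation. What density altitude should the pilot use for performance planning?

9480 ft

Pressure altitude = 9030 + (1013 − 1014) × 30 = 9030 + (-30) = 9000 ft.
ISA temperature at 9000 ft = 15 − 2 × (9000/1000) = -3°C.
ISA deviation = 1 − (-3) = +4°C.
Density altitude = 9000 + 120 × (4) = 9480 ft.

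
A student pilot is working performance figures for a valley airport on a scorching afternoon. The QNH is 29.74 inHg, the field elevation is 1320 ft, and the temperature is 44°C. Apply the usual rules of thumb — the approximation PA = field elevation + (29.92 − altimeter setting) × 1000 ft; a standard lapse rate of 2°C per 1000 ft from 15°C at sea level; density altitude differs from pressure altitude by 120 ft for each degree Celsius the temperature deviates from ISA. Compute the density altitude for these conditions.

Pressure altitude = 1320 + (29.92 − 29.74) × 1000 = 1320 + (+180) = 1500 ft.
ISA temperature at 1500 ft = 15 − 2 × (1500/1000) = 12°C.
ISA deviation = 44 − 12 = +32°C.
Density altitude = 1500 + 120 × (32) = 5340 ft.

5340 ft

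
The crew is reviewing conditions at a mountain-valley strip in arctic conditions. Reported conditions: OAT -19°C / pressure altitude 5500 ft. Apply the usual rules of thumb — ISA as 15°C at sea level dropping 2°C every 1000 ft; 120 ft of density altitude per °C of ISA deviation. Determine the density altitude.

2740 ft

ISA temperature at 5500 ft = 15 − 2 × (5500/1000) = 4°C.
ISA deviation = -19 − 4 = -23°C.
Density altitude = 5500 + 120 × (-23) = 5500 + (-2760) = 2740 ft.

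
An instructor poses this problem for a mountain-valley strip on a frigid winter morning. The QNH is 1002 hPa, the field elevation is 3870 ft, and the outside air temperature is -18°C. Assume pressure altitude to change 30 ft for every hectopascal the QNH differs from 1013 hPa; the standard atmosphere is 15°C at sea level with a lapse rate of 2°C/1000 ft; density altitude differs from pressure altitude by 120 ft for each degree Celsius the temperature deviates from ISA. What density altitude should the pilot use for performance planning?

1248 ft

Pressure altitude = 3870 + (1013 − 1002) × 30 = 3870 + (+330) = 4200 ft.
ISA temperature at 4200 ft = 15 − 2 × (4200/1000) = 6.6°C.
ISA deviation = -18 − 6.6 = -24.6°C.
Density altitude = 4200 + 120 × (-24.6) = 1248 ft.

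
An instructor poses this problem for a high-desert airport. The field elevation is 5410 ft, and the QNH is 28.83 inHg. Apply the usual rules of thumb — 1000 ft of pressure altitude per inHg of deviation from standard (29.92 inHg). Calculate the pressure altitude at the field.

Pressure correction = (29.92 − 28.83) × 1000 = +1090 ft.
Pressure altitude = 5410 + (+1090) = 6500 ft.

6500 ft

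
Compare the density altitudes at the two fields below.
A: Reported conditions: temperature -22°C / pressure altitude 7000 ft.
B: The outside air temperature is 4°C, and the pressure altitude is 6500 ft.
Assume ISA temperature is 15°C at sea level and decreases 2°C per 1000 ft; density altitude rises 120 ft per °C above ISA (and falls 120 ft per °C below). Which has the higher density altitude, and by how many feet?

B by 2500 ft

A: ISA temp = 1°C, deviation -23°C, DA = 7000 + 120 × (-23) = 4240 ft.
B: ISA temp = 2°C, deviation +2°C, DA = 6500 + 120 × 2 = 6740 ft.
B is higher by 6740 − 4240 = 2500 ft.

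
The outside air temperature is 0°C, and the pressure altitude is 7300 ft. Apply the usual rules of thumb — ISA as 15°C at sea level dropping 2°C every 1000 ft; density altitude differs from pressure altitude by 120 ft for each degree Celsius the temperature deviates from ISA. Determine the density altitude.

7252 ft

ISA temperature at 7300 ft = 15 − 2 × (7300/1000) = 0.4°C.
ISA deviation = 0 − 0.4 = -0.4°C.
Density altitude = 7300 + 120 × (-0.4) = 7300 + (-48) = 7252 ft.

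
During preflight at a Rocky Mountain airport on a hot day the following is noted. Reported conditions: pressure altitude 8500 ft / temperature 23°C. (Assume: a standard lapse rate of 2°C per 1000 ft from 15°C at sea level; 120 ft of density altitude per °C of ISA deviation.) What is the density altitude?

ISA temperature at 8500 ft = 15 − 2 × (8500/1000) = -2°C.
ISA deviation = 23 − (-2) = +25°C.
Density altitude = 8500 + 120 × (25) = 8500 + (+3000) = 11500 ft.

11500 ft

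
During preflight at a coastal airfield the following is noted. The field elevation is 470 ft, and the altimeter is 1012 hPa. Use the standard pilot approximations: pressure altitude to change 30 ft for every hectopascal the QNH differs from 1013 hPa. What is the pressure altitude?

500 ft

Pressure correction = (1013 − 1012) × 30 = +30 ft.
Pressure altitude = 470 + (+30) = 500 ft.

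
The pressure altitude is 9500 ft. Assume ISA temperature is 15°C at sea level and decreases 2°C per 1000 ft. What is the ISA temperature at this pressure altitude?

ISA temperature = 15 − 2 × (9500/1000) = 15 − 19 = -4°C.

-4°C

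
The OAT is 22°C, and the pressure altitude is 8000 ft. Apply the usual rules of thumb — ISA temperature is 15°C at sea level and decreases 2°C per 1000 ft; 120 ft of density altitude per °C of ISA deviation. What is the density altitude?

10760 ft

ISA temperature at 8000 ft = 15 − 2 × (8000/1000) = -1°C.
ISA deviation = 22 − (-1) = +23°C.
Density altitude = 8000 + 120 × (23) = 8000 + (+2760) = 10760 ft.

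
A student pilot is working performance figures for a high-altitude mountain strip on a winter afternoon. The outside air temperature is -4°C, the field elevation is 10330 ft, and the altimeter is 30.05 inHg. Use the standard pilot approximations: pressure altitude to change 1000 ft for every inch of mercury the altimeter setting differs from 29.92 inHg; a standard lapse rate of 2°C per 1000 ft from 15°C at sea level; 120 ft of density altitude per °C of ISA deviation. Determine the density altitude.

10368 ft

Pressure altitude = 10330 + (29.92 − 30.05) × 1000 = 10330 + (-130) = 10200 ft.
ISA temperature at 10200 ft = 15 − 2 × (10200/1000) = -5.4°C.
ISA deviation = -4 − (-5.4) = +1.4°C.
Density altitude = 10200 + 120 × (1.4) = 10368 ft.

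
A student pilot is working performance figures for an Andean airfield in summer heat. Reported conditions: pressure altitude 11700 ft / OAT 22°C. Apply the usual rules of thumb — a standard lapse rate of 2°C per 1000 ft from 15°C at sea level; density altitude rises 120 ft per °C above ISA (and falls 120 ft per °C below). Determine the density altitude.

ISA temperature at 11700 ft = 15 − 2 × (11700/1000) = -8.4°C.
ISA deviation = 22 − (-8.4) = +30.4°C.
Density altitude = 11700 + 120 × (30.4) = 11700 + (+3648) = 15348 ft.

15348 ft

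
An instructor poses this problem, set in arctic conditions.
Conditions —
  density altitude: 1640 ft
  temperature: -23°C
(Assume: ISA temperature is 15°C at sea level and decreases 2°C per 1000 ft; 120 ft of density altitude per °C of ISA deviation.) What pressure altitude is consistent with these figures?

5000 ft

DA = PA + 120 × (OAT − (15 − 2·PA/1000)) = PA + 120·OAT − 1800 + 0.24·PA = 1.24·PA + 120·OAT − 1800.
So 1.24·PA = 1640 − 120 × (-23) + 1800 = 6200.
PA = 6200 / 1.24 = 5000 ft.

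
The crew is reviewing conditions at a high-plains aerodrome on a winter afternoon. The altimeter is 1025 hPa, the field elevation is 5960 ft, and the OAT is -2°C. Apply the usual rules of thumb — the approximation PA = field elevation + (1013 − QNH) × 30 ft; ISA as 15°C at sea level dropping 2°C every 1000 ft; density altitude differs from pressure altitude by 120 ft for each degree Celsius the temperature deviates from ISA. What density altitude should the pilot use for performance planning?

Pressure altitude = 5960 + (1013 − 1025) × 30 = 5960 + (-360) = 5600 ft.
ISA temperature at 5600 ft = 15 − 2 × (5600/1000) = 3.8°C.
ISA deviation = -2 − 3.8 = -5.8°C.
Density altitude = 5600 + 120 × (-5.8) = 4904 ft.

4904 ft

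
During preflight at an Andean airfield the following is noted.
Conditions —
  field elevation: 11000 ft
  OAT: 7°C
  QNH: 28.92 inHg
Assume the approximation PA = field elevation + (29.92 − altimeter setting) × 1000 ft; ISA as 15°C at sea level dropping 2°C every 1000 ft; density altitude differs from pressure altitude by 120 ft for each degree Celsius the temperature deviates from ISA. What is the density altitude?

Pressure altitude = 11000 + (29.92 − 28.92) × 1000 = 11000 + (+1000) = 12000 ft.
ISA temperature at 12000 ft = 15 − 2 × (12000/1000) = -9°C.
ISA deviation = 7 − (-9) = +16°C.
Density altitude = 12000 + 120 × (16) = 13920 ft.

13920 ft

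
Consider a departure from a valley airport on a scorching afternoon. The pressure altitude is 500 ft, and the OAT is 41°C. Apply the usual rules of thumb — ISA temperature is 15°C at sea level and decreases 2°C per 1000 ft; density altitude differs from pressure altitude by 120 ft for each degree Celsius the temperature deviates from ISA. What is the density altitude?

3740 ft

ISA temperature at 500 ft = 15 − 2 × (500/1000) = 14°C.
ISA deviation = 41 − 14 = +27°C.
Density altitude = 500 + 120 × (27) = 500 + (+3240) = 3740 ft.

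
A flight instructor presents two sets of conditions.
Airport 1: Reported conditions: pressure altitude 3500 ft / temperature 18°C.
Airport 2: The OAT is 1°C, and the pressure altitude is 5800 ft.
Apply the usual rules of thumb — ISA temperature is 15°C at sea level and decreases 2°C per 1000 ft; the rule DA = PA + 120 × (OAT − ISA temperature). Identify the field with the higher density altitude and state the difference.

Airport 2 by 812 ft

Airport 1: ISA temp = 8°C, deviation +10°C, DA = 3500 + 120 × 10 = 4700 ft.
Airport 2: ISA temp = 3.4°C, deviation -2.4°C, DA = 5800 + 120 × (-2.4) = 5512 ft.
Airport 2 is higher by 5512 − 4700 = 812 ft.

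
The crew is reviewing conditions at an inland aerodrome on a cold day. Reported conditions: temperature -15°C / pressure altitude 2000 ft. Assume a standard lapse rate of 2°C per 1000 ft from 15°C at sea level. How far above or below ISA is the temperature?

ISA temperature at 2000 ft = 15 − 2 × (2000/1000) = 11°C.
Deviation = OAT − ISA = -15 − 11 = -26°C.

ISA-26°C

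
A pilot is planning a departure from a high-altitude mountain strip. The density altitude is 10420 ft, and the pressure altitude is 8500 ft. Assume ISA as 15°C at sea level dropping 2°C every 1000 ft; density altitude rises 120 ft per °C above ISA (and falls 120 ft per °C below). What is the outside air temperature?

14°C

Density altitude − pressure altitude = 10420 − 8500 = +1920 ft.
At 120 ft/°C that is an ISA deviation of 1920/120 = +16°C.
ISA temperature at 8500 ft = 15 − 2 × (8500/1000) = -2°C.
OAT = ISA + deviation = -2 + (+16) = 14°C.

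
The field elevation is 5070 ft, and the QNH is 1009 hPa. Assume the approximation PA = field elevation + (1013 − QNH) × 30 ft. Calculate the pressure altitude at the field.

Pressure correction = (1013 − 1009) × 30 = +120 ft.
Pressure altitude = 5070 + (+120) = 5190 ft.

5190 ft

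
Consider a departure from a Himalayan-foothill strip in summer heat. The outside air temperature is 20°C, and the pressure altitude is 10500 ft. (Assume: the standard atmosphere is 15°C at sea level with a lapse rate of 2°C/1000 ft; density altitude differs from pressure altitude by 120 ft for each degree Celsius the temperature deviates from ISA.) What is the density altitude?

13620 ft

ISA temperature at 10500 ft = 15 − 2 × (10500/1000) = -6°C.
ISA deviation = 20 − (-6) = +26°C.
Density altitude = 10500 + 120 × (26) = 10500 + (+3120) = 13620 ft.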